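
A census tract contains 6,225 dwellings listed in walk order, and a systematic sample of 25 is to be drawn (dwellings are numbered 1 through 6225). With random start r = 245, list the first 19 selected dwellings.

k = N/n = 6225/25 = 249
dwelling 1: 245
dwelling 2: 245 + 249 = 494
dwelling 3: 494 + 249 = 743
dwelling 4: 743 + 249 = 992
dwelling 5: 992 + 249 = 1241
dwelling 6: 1241 + 249 = 1490
dwelling 7: 1490 + 249 = 1739
dwelling 8: 1739 + 249 = 1988
dwelling 9: 1988 + 249 = 2237
dwelling 10: 2237 + 249 = 2486
dwelling 11: 2486 + 249 = 2735
dwelling 12: 2735 + 249 = 2984
dwelling 13: 2984 + 249 = 3233
dwelling 14: 3233 + 249 = 3482
dwelling 15: 3482 + 249 = 3731
dwelling 16: 3731 + 249 = 3980
dwelling 17: 3980 + 249 = 4229
dwelling 18: 4229 + 249 = 4478
dwelling 19: 4478 + 249 = 4727

245, 494, 743, 992, 1241, 1490, 1739, 1988, 2237, 2486, 2735, 2984, 3233, 3482, 3731, 3980, 4229, 4478, 4727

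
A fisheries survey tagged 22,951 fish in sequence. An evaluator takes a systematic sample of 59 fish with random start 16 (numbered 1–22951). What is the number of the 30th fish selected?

k = 22951/59 = 389
30th selection = r + (30−1)·k = 16 + 29×389 = 16 + 11281 = 11297

11297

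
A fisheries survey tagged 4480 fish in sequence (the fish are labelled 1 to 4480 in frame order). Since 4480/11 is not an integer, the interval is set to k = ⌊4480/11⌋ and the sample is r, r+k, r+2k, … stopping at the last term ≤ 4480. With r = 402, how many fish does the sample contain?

11

k = ⌊4480/11⌋ = 407
Achieved size = ⌊(4480 − 402)/407⌋ + 1 = ⌊4078/407⌋ + 1 = 10 + 1 = 11
(last selection: 402 + 10×407 = 4472 ≤ 4480; next would be 4879 > 4480)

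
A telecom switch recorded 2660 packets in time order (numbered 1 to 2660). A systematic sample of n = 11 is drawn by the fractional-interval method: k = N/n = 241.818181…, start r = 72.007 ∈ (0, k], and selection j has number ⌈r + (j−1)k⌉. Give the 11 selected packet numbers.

73, 314, 556, 798, 1040, 1282, 1523, 1765, 2007, 2249, 2491

j=1: r + 0k = 72.007 → ⌈·⌉ = 73
j=2: r + 1k = 313.825181… → ⌈·⌉ = 314
j=3: r + 2k = 555.643363… → ⌈·⌉ = 556
j=4: r + 3k = 797.461545… → ⌈·⌉ = 798
j=5: r + 4k = 1039.279727… → ⌈·⌉ = 1040
j=6: r + 5k = 1281.097909… → ⌈·⌉ = 1282
j=7: r + 6k = 1522.916090… → ⌈·⌉ = 1523
j=8: r + 7k = 1764.734272… → ⌈·⌉ = 1765
j=9: r + 8k = 2006.552454… → ⌈·⌉ = 2007
j=10: r + 9k = 2248.370636… → ⌈·⌉ = 2249
j=11: r + 10k = 2490.188818… → ⌈·⌉ = 2491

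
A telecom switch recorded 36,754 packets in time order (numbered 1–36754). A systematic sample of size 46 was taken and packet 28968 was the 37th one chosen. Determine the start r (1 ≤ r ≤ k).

k = 36754/46 = 799
r = 28968 − (37−1)×799 = 28968 − 28764 = 204

204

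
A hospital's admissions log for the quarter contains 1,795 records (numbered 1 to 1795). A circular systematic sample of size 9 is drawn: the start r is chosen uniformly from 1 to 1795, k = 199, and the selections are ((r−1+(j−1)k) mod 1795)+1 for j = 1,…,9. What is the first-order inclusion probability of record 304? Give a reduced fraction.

9/1795

For each position j, as r ranges over 1…1795 the j-th selection hits every record exactly once, so record 304 is selected for exactly 9 of the 1795 starts.
Inclusion probability = 9/1795.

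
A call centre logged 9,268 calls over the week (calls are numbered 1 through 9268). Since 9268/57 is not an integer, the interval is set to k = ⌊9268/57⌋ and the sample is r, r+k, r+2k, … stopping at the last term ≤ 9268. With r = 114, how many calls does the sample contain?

57

k = ⌊9268/57⌋ = 162
Achieved size = ⌊(9268 − 114)/162⌋ + 1 = ⌊9154/162⌋ + 1 = 56 + 1 = 57
(last selection: 114 + 56×162 = 9186 ≤ 9268; next would be 9348 > 9268)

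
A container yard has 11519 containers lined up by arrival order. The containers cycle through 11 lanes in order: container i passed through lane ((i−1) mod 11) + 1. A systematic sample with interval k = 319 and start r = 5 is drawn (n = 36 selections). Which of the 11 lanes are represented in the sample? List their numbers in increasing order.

5

Consecutive selections differ by k = 319, so their lane numbers differ by 319 mod 11 = 0.
gcd(319, 11) = 11, so the sample visits 11/11 = 1 distinct residues mod 11.
Start 5 is lane 5; the lanes hit are 5.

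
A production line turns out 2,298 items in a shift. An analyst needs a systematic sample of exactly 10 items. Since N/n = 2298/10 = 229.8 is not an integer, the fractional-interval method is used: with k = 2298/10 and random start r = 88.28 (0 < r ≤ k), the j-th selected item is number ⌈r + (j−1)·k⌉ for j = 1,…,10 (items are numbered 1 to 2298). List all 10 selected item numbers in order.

j=1: r + 0k = 88.28 → ⌈·⌉ = 89
j=2: r + 1k = 318.08 → ⌈·⌉ = 319
j=3: r + 2k = 547.88 → ⌈·⌉ = 548
j=4: r + 3k = 777.68 → ⌈·⌉ = 778
j=5: r + 4k = 1007.48 → ⌈·⌉ = 1008
j=6: r + 5k = 1237.28 → ⌈·⌉ = 1238
j=7: r + 6k = 1467.08 → ⌈·⌉ = 1468
j=8: r + 7k = 1696.88 → ⌈·⌉ = 1697
j=9: r + 8k = 1926.68 → ⌈·⌉ = 1927
j=10: r + 9k = 2156.48 → ⌈·⌉ = 2157

89, 319, 548, 778, 1008, 1238, 1468, 1697, 1927, 2157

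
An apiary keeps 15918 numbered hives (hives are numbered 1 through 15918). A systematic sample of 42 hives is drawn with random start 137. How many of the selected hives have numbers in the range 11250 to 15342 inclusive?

11

k = 15918/42 = 379
First selection ≥ 11250: 137 + ⌈(11250−137)/379⌉·379 = 137 + 30×379 = 11507
Last selection ≤ 15342: 137 + ⌊(15342−137)/379⌋·379 = 137 + 40×379 = 15297
Count = 40 − 30 + 1 = 11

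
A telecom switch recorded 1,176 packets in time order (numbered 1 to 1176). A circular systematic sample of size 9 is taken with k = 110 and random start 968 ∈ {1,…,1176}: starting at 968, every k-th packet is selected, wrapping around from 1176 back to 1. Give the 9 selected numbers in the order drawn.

Selection 1: 968
Selection 2: 968 + 110 = 1078
Selection 3: 1078 + 110 = 1188 → 1188 − 1176 = 12
Selection 4: 12 + 110 = 122
Selection 5: 122 + 110 = 232
Selection 6: 232 + 110 = 342
Selection 7: 342 + 110 = 452
Selection 8: 452 + 110 = 562
Selection 9: 562 + 110 = 672

968, 1078, 12, 122, 232, 342, 452, 562, 672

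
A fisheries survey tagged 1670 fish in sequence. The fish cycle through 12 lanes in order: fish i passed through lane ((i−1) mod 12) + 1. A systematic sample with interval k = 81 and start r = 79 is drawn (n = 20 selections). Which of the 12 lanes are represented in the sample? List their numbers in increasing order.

Consecutive selections differ by k = 81, so their lane numbers differ by 81 mod 12 = 9.
gcd(81, 12) = 3, so the sample visits 12/3 = 4 distinct residues mod 12.
Start 79 is lane 7; the lanes hit are 1, 4, 7, 10.

1, 4, 7, 10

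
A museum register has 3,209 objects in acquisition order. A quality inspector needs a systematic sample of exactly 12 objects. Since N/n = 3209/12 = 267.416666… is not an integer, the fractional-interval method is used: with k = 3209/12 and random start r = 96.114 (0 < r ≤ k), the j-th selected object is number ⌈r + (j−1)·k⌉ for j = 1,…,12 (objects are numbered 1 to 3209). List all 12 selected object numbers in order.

j=1: r + 0k = 96.114 → ⌈·⌉ = 97
j=2: r + 1k = 363.530666… → ⌈·⌉ = 364
j=3: r + 2k = 630.947333… → ⌈·⌉ = 631
j=4: r + 3k = 898.364 → ⌈·⌉ = 899
j=5: r + 4k = 1165.780666… → ⌈·⌉ = 1166
j=6: r + 5k = 1433.197333… → ⌈·⌉ = 1434
j=7: r + 6k = 1700.614 → ⌈·⌉ = 1701
j=8: r + 7k = 1968.030666… → ⌈·⌉ = 1969
j=9: r + 8k = 2235.447333… → ⌈·⌉ = 2236
j=10: r + 9k = 2502.864 → ⌈·⌉ = 2503
j=11: r + 10k = 2770.280666… → ⌈·⌉ = 2771
j=12: r + 11k = 3037.697333… → ⌈·⌉ = 3038

97, 364, 631, 899, 1166, 1434, 1701, 1969, 2236, 2503, 2771, 3038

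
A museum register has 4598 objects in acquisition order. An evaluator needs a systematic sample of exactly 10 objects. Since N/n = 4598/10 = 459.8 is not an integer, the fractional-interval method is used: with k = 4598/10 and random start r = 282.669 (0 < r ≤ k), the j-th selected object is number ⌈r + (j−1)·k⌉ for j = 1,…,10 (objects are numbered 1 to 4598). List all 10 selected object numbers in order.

j=1: r + 0k = 282.669 → ⌈·⌉ = 283
j=2: r + 1k = 742.469 → ⌈·⌉ = 743
j=3: r + 2k = 1202.269 → ⌈·⌉ = 1203
j=4: r + 3k = 1662.069 → ⌈·⌉ = 1663
j=5: r + 4k = 2121.869 → ⌈·⌉ = 2122
j=6: r + 5k = 2581.669 → ⌈·⌉ = 2582
j=7: r + 6k = 3041.469 → ⌈·⌉ = 3042
j=8: r + 7k = 3501.269 → ⌈·⌉ = 3502
j=9: r + 8k = 3961.069 → ⌈·⌉ = 3962
j=10: r + 9k = 4420.869 → ⌈·⌉ = 4421

283, 743, 1203, 1663, 2122, 2582, 3042, 3502, 3962, 4421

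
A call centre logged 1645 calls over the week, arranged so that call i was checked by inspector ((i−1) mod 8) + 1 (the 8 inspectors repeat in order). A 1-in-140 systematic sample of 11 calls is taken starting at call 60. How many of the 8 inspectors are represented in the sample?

Consecutive selections differ by k = 140, so their inspector numbers differ by 140 mod 8 = 4.
gcd(140, 8) = 4, so the sample visits 8/4 = 2 distinct residues mod 8.
Start 60 is inspector 4; the inspectors hit are 4, 8.

2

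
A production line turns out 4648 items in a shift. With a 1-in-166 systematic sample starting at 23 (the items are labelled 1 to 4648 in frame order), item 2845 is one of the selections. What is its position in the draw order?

k = 166
position = (2845 − 23)/166 + 1 = 2822/166 + 1 = 17 + 1 = 18

18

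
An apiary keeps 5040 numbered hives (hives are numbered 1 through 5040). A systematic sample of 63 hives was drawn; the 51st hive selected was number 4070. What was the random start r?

k = 5040/63 = 80
r = 4070 − (51−1)×80 = 4070 − 4000 = 70

70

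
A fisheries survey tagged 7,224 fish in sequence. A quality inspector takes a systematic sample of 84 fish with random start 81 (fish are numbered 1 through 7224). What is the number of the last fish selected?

k = 7224/84 = 86
84th selection = r + (84−1)·k = 81 + 83×86 = 81 + 7138 = 7219

7219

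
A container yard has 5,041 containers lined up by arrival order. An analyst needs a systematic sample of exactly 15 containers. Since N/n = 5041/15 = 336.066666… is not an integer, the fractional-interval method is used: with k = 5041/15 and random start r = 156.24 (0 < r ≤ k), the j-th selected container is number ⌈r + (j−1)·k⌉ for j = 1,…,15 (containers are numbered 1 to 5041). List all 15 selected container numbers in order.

j=1: r + 0k = 156.24 → ⌈·⌉ = 157
j=2: r + 1k = 492.306666… → ⌈·⌉ = 493
j=3: r + 2k = 828.373333… → ⌈·⌉ = 829
j=4: r + 3k = 1164.44 → ⌈·⌉ = 1165
j=5: r + 4k = 1500.506666… → ⌈·⌉ = 1501
j=6: r + 5k = 1836.573333… → ⌈·⌉ = 1837
j=7: r + 6k = 2172.64 → ⌈·⌉ = 2173
j=8: r + 7k = 2508.706666… → ⌈·⌉ = 2509
j=9: r + 8k = 2844.773333… → ⌈·⌉ = 2845
j=10: r + 9k = 3180.84 → ⌈·⌉ = 3181
j=11: r + 10k = 3516.906666… → ⌈·⌉ = 3517
j=12: r + 11k = 3852.973333… → ⌈·⌉ = 3853
j=13: r + 12k = 4189.04 → ⌈·⌉ = 4190
j=14: r + 13k = 4525.106666… → ⌈·⌉ = 4526
j=15: r + 14k = 4861.173333… → ⌈·⌉ = 4862

157, 493, 829, 1165, 1501, 1837, 2173, 2509, 2845, 3181, 3517, 3853, 4190, 4526, 4862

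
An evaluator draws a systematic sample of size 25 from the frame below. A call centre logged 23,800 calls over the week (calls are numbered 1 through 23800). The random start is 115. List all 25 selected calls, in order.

k = N/n = 23800/25 = 952
call 1: 115
call 2: 115 + 952 = 1067
call 3: 1067 + 952 = 2019
call 4: 2019 + 952 = 2971
call 5: 2971 + 952 = 3923
call 6: 3923 + 952 = 4875
call 7: 4875 + 952 = 5827
call 8: 5827 + 952 = 6779
call 9: 6779 + 952 = 7731
call 10: 7731 + 952 = 8683
call 11: 8683 + 952 = 9635
call 12: 9635 + 952 = 10587
call 13: 10587 + 952 = 11539
call 14: 11539 + 952 = 12491
call 15: 12491 + 952 = 13443
call 16: 13443 + 952 = 14395
call 17: 14395 + 952 = 15347
call 18: 15347 + 952 = 16299
call 19: 16299 + 952 = 17251
call 20: 17251 + 952 = 18203
call 21: 18203 + 952 = 19155
call 22: 19155 + 952 = 20107
call 23: 20107 + 952 = 21059
call 24: 21059 + 952 = 22011
call 25: 22011 + 952 = 22963

115, 1067, 2019, 2971, 3923, 4875, 5827, 6779, 7731, 8683, 9635, 10587, 11539, 12491, 13443, 14395, 15347, 16299, 17251, 18203, 19155, 20107, 21059, 22011, 22963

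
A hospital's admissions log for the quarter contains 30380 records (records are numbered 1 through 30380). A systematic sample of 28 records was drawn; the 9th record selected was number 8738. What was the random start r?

58

k = 30380/28 = 1085
r = 8738 − (9−1)×1085 = 8738 − 8680 = 58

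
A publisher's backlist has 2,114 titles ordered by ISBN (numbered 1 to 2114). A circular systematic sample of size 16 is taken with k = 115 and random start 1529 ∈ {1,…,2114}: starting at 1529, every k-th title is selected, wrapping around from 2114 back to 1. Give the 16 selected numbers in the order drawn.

1529, 1644, 1759, 1874, 1989, 2104, 105, 220, 335, 450, 565, 680, 795, 910, 1025, 1140

Selection 1: 1529
Selection 2: 1529 + 115 = 1644
Selection 3: 1644 + 115 = 1759
Selection 4: 1759 + 115 = 1874
Selection 5: 1874 + 115 = 1989
Selection 6: 1989 + 115 = 2104
Selection 7: 2104 + 115 = 2219 → 2219 − 2114 = 105
Selection 8: 105 + 115 = 220
Selection 9: 220 + 115 = 335
Selection 10: 335 + 115 = 450
Selection 11: 450 + 115 = 565
Selection 12: 565 + 115 = 680
Selection 13: 680 + 115 = 795
Selection 14: 795 + 115 = 910
Selection 15: 910 + 115 = 1025
Selection 16: 1025 + 115 = 1140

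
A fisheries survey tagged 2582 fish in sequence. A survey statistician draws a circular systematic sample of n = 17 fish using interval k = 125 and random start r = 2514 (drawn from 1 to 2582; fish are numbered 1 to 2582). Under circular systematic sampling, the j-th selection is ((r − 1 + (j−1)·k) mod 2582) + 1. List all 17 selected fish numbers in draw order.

2514, 57, 182, 307, 432, 557, 682, 807, 932, 1057, 1182, 1307, 1432, 1557, 1682, 1807, 1932

Selection 1: 2514
Selection 2: 2514 + 125 = 2639 → 2639 − 2582 = 57
Selection 3: 57 + 125 = 182
Selection 4: 182 + 125 = 307
Selection 5: 307 + 125 = 432
Selection 6: 432 + 125 = 557
Selection 7: 557 + 125 = 682
Selection 8: 682 + 125 = 807
Selection 9: 807 + 125 = 932
Selection 10: 932 + 125 = 1057
Selection 11: 1057 + 125 = 1182
Selection 12: 1182 + 125 = 1307
Selection 13: 1307 + 125 = 1432
Selection 14: 1432 + 125 = 1557
Selection 15: 1557 + 125 = 1682
Selection 16: 1682 + 125 = 1807
Selection 17: 1807 + 125 = 1932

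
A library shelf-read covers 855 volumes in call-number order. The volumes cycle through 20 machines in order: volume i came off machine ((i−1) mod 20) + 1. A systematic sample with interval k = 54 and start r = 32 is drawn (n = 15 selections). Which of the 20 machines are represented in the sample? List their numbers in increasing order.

Consecutive selections differ by k = 54, so their machine numbers differ by 54 mod 20 = 14.
gcd(54, 20) = 2, so the sample visits 20/2 = 10 distinct residues mod 20.
Start 32 is machine 12; the machines hit are 2, 4, 6, 8, 10, 12, 14, 16, 18, 20.

2, 4, 6, 8, 10, 12, 14, 16, 18, 20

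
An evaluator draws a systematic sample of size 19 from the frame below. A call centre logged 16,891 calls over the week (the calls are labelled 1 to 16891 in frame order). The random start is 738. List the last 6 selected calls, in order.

k = N/n = 16891/19 = 889
14th selection = 738 + 13×889 = 12295
15th: 12295 + 889 = 13184
16th: 13184 + 889 = 14073
17th: 14073 + 889 = 14962
18th: 14962 + 889 = 15851
19th: 15851 + 889 = 16740

12295, 13184, 14073, 14962, 15851, 16740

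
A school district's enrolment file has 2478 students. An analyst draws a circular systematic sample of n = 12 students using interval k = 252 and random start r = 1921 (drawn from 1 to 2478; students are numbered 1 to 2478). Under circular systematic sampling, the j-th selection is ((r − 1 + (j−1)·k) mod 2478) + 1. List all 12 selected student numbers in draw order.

Selection 1: 1921
Selection 2: 1921 + 252 = 2173
Selection 3: 2173 + 252 = 2425
Selection 4: 2425 + 252 = 2677 → 2677 − 2478 = 199
Selection 5: 199 + 252 = 451
Selection 6: 451 + 252 = 703
Selection 7: 703 + 252 = 955
Selection 8: 955 + 252 = 1207
Selection 9: 1207 + 252 = 1459
Selection 10: 1459 + 252 = 1711
Selection 11: 1711 + 252 = 1963
Selection 12: 1963 + 252 = 2215

1921, 2173, 2425, 199, 451, 703, 955, 1207, 1459, 1711, 1963, 2215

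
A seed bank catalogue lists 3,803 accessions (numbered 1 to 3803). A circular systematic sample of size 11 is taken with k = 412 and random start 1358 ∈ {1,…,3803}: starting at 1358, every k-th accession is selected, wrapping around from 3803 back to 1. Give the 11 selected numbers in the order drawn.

1358, 1770, 2182, 2594, 3006, 3418, 27, 439, 851, 1263, 1675

Selection 1: 1358
Selection 2: 1358 + 412 = 1770
Selection 3: 1770 + 412 = 2182
Selection 4: 2182 + 412 = 2594
Selection 5: 2594 + 412 = 3006
Selection 6: 3006 + 412 = 3418
Selection 7: 3418 + 412 = 3830 → 3830 − 3803 = 27
Selection 8: 27 + 412 = 439
Selection 9: 439 + 412 = 851
Selection 10: 851 + 412 = 1263
Selection 11: 1263 + 412 = 1675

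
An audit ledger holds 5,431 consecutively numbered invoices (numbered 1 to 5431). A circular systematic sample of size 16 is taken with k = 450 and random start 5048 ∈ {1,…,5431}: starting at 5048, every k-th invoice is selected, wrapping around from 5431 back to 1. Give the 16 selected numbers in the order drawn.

5048, 67, 517, 967, 1417, 1867, 2317, 2767, 3217, 3667, 4117, 4567, 5017, 36, 486, 936

Selection 1: 5048
Selection 2: 5048 + 450 = 5498 → 5498 − 5431 = 67
Selection 3: 67 + 450 = 517
Selection 4: 517 + 450 = 967
Selection 5: 967 + 450 = 1417
Selection 6: 1417 + 450 = 1867
Selection 7: 1867 + 450 = 2317
Selection 8: 2317 + 450 = 2767
Selection 9: 2767 + 450 = 3217
Selection 10: 3217 + 450 = 3667
Selection 11: 3667 + 450 = 4117
Selection 12: 4117 + 450 = 4567
Selection 13: 4567 + 450 = 5017
Selection 14: 5017 + 450 = 5467 → 5467 − 5431 = 36
Selection 15: 36 + 450 = 486
Selection 16: 486 + 450 = 936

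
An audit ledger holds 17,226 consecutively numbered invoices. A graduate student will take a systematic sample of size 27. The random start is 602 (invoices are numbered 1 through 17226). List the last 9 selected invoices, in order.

12086, 12724, 13362, 14000, 14638, 15276, 15914, 16552, 17190

k = N/n = 17226/27 = 638
19th selection = 602 + 18×638 = 12086
20th: 12086 + 638 = 12724
21st: 12724 + 638 = 13362
22nd: 13362 + 638 = 14000
23rd: 14000 + 638 = 14638
24th: 14638 + 638 = 15276
25th: 15276 + 638 = 15914
26th: 15914 + 638 = 16552
27th: 16552 + 638 = 17190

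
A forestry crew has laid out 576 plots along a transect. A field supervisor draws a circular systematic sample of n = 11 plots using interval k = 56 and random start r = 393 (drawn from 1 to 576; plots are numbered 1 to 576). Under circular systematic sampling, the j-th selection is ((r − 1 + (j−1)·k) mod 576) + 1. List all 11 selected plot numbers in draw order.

Selection 1: 393
Selection 2: 393 + 56 = 449
Selection 3: 449 + 56 = 505
Selection 4: 505 + 56 = 561
Selection 5: 561 + 56 = 617 → 617 − 576 = 41
Selection 6: 41 + 56 = 97
Selection 7: 97 + 56 = 153
Selection 8: 153 + 56 = 209
Selection 9: 209 + 56 = 265
Selection 10: 265 + 56 = 321
Selection 11: 321 + 56 = 377

393, 449, 505, 561, 41, 97, 153, 209, 265, 321, 377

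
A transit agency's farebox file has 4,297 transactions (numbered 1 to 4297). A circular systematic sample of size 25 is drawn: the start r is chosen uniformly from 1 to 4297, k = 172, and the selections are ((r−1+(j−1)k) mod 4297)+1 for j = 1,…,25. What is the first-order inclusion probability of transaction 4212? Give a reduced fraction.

25/4297

For each position j, as r ranges over 1…4297 the j-th selection hits every transaction exactly once, so transaction 4212 is selected for exactly 25 of the 4297 starts.
Inclusion probability = 25/4297.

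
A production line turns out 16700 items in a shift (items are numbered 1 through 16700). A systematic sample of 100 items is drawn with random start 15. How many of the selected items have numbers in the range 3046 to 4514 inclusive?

k = 16700/100 = 167
First selection ≥ 3046: 15 + ⌈(3046−15)/167⌉·167 = 15 + 19×167 = 3188
Last selection ≤ 4514: 15 + ⌊(4514−15)/167⌋·167 = 15 + 26×167 = 4357
Count = 26 − 19 + 1 = 8

8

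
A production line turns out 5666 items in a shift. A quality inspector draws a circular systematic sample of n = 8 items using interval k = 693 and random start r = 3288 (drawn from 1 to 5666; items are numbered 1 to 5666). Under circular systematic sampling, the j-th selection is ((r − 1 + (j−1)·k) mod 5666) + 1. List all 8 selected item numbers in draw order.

Selection 1: 3288
Selection 2: 3288 + 693 = 3981
Selection 3: 3981 + 693 = 4674
Selection 4: 4674 + 693 = 5367
Selection 5: 5367 + 693 = 6060 → 6060 − 5666 = 394
Selection 6: 394 + 693 = 1087
Selection 7: 1087 + 693 = 1780
Selection 8: 1780 + 693 = 2473

3288, 3981, 4674, 5367, 394, 1087, 1780, 2473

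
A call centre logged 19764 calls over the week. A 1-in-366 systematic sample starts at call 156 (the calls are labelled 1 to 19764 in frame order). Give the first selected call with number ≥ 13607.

13698

k = 366
Steps past start: ⌈(13607 − 156)/366⌉ = ⌈13451/366⌉ = 37
Selected call: 156 + 37×366 = 13698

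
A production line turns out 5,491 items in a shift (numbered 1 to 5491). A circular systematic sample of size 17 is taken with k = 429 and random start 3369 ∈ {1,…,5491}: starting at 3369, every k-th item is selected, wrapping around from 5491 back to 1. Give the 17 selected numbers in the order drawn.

3369, 3798, 4227, 4656, 5085, 23, 452, 881, 1310, 1739, 2168, 2597, 3026, 3455, 3884, 4313, 4742

Selection 1: 3369
Selection 2: 3369 + 429 = 3798
Selection 3: 3798 + 429 = 4227
Selection 4: 4227 + 429 = 4656
Selection 5: 4656 + 429 = 5085
Selection 6: 5085 + 429 = 5514 → 5514 − 5491 = 23
Selection 7: 23 + 429 = 452
Selection 8: 452 + 429 = 881
Selection 9: 881 + 429 = 1310
Selection 10: 1310 + 429 = 1739
Selection 11: 1739 + 429 = 2168
Selection 12: 2168 + 429 = 2597
Selection 13: 2597 + 429 = 3026
Selection 14: 3026 + 429 = 3455
Selection 15: 3455 + 429 = 3884
Selection 16: 3884 + 429 = 4313
Selection 17: 4313 + 429 = 4742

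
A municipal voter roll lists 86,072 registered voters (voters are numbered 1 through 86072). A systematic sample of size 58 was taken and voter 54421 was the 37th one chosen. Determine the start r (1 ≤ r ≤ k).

k = 86072/58 = 1484
r = 54421 − (37−1)×1484 = 54421 − 53424 = 997

997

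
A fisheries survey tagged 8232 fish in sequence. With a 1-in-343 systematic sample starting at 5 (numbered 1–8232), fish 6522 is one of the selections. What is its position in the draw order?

20

k = 343
position = (6522 − 5)/343 + 1 = 6517/343 + 1 = 19 + 1 = 20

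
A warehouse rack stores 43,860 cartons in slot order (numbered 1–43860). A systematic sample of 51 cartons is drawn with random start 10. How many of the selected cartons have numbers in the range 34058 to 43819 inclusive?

k = 43860/51 = 860
First selection ≥ 34058: 10 + ⌈(34058−10)/860⌉·860 = 10 + 40×860 = 34410
Last selection ≤ 43819: 10 + ⌊(43819−10)/860⌋·860 = 10 + 50×860 = 43010
Count = 50 − 40 + 1 = 11

11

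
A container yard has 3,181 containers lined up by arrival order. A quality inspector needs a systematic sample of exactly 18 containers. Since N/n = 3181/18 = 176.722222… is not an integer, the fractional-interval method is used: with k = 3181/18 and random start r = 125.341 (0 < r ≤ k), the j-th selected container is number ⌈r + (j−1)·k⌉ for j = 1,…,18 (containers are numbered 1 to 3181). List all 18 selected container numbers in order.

126, 303, 479, 656, 833, 1009, 1186, 1363, 1540, 1716, 1893, 2070, 2247, 2423, 2600, 2777, 2953, 3130

j=1: r + 0k = 125.341 → ⌈·⌉ = 126
j=2: r + 1k = 302.063222… → ⌈·⌉ = 303
j=3: r + 2k = 478.785444… → ⌈·⌉ = 479
j=4: r + 3k = 655.507666… → ⌈·⌉ = 656
j=5: r + 4k = 832.229888… → ⌈·⌉ = 833
j=6: r + 5k = 1008.952111… → ⌈·⌉ = 1009
j=7: r + 6k = 1185.674333… → ⌈·⌉ = 1186
j=8: r + 7k = 1362.396555… → ⌈·⌉ = 1363
j=9: r + 8k = 1539.118777… → ⌈·⌉ = 1540
j=10: r + 9k = 1715.841 → ⌈·⌉ = 1716
j=11: r + 10k = 1892.563222… → ⌈·⌉ = 1893
j=12: r + 11k = 2069.285444… → ⌈·⌉ = 2070
j=13: r + 12k = 2246.007666… → ⌈·⌉ = 2247
j=14: r + 13k = 2422.729888… → ⌈·⌉ = 2423
j=15: r + 14k = 2599.452111… → ⌈·⌉ = 2600
j=16: r + 15k = 2776.174333… → ⌈·⌉ = 2777
j=17: r + 16k = 2952.896555… → ⌈·⌉ = 2953
j=18: r + 17k = 3129.618777… → ⌈·⌉ = 3130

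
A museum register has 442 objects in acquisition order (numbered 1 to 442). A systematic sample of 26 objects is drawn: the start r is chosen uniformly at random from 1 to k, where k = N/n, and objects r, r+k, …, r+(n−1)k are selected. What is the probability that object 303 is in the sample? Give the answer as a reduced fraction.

1/17

k = 442/26 = 17.
Object 303 is selected iff r ≡ 303 (mod 17); exactly one such r in {1,…,17}.
Inclusion probability = 1/17.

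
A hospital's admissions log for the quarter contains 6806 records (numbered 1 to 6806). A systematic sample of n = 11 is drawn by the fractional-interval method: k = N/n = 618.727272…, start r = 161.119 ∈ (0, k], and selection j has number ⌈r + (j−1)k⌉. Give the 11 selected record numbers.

j=1: r + 0k = 161.119 → ⌈·⌉ = 162
j=2: r + 1k = 779.846272… → ⌈·⌉ = 780
j=3: r + 2k = 1398.573545… → ⌈·⌉ = 1399
j=4: r + 3k = 2017.300818… → ⌈·⌉ = 2018
j=5: r + 4k = 2636.028090… → ⌈·⌉ = 2637
j=6: r + 5k = 3254.755363… → ⌈·⌉ = 3255
j=7: r + 6k = 3873.482636… → ⌈·⌉ = 3874
j=8: r + 7k = 4492.209909… → ⌈·⌉ = 4493
j=9: r + 8k = 5110.937181… → ⌈·⌉ = 5111
j=10: r + 9k = 5729.664454… → ⌈·⌉ = 5730
j=11: r + 10k = 6348.391727… → ⌈·⌉ = 6349

162, 780, 1399, 2018, 2637, 3255, 3874, 4493, 5111, 5730, 6349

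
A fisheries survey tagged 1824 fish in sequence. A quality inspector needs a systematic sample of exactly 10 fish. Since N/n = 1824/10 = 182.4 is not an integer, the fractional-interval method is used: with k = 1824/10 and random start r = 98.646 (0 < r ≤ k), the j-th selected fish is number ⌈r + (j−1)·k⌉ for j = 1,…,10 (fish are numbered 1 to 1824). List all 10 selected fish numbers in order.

j=1: r + 0k = 98.646 → ⌈·⌉ = 99
j=2: r + 1k = 281.046 → ⌈·⌉ = 282
j=3: r + 2k = 463.446 → ⌈·⌉ = 464
j=4: r + 3k = 645.846 → ⌈·⌉ = 646
j=5: r + 4k = 828.246 → ⌈·⌉ = 829
j=6: r + 5k = 1010.646 → ⌈·⌉ = 1011
j=7: r + 6k = 1193.046 → ⌈·⌉ = 1194
j=8: r + 7k = 1375.446 → ⌈·⌉ = 1376
j=9: r + 8k = 1557.846 → ⌈·⌉ = 1558
j=10: r + 9k = 1740.246 → ⌈·⌉ = 1741

99, 282, 464, 646, 829, 1011, 1194, 1376, 1558, 1741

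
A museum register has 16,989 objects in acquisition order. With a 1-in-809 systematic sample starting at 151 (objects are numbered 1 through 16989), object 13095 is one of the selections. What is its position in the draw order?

k = 809
position = (13095 − 151)/809 + 1 = 12944/809 + 1 = 16 + 1 = 17

17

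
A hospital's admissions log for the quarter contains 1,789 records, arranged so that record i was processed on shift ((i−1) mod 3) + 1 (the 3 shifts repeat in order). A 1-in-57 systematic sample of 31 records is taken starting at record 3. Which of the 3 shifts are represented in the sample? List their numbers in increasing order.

Consecutive selections differ by k = 57, so their shift numbers differ by 57 mod 3 = 0.
gcd(57, 3) = 3, so the sample visits 3/3 = 1 distinct residues mod 3.
Start 3 is shift 3; the shifts hit are 3.

3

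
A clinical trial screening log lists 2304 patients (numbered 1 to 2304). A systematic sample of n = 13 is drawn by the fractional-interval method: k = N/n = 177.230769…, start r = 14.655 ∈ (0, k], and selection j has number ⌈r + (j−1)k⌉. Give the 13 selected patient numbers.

15, 192, 370, 547, 724, 901, 1079, 1256, 1433, 1610, 1787, 1965, 2142

j=1: r + 0k = 14.655 → ⌈·⌉ = 15
j=2: r + 1k = 191.885769… → ⌈·⌉ = 192
j=3: r + 2k = 369.116538… → ⌈·⌉ = 370
j=4: r + 3k = 546.347307… → ⌈·⌉ = 547
j=5: r + 4k = 723.578076… → ⌈·⌉ = 724
j=6: r + 5k = 900.808846… → ⌈·⌉ = 901
j=7: r + 6k = 1078.039615… → ⌈·⌉ = 1079
j=8: r + 7k = 1255.270384… → ⌈·⌉ = 1256
j=9: r + 8k = 1432.501153… → ⌈·⌉ = 1433
j=10: r + 9k = 1609.731923… → ⌈·⌉ = 1610
j=11: r + 10k = 1786.962692… → ⌈·⌉ = 1787
j=12: r + 11k = 1964.193461… → ⌈·⌉ = 1965
j=13: r + 12k = 2141.424230… → ⌈·⌉ = 2142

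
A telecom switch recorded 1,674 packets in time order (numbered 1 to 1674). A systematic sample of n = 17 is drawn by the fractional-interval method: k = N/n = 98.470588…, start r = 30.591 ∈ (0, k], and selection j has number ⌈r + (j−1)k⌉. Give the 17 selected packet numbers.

j=1: r + 0k = 30.591 → ⌈·⌉ = 31
j=2: r + 1k = 129.061588… → ⌈·⌉ = 130
j=3: r + 2k = 227.532176… → ⌈·⌉ = 228
j=4: r + 3k = 326.002764… → ⌈·⌉ = 327
j=5: r + 4k = 424.473352… → ⌈·⌉ = 425
j=6: r + 5k = 522.943941… → ⌈·⌉ = 523
j=7: r + 6k = 621.414529… → ⌈·⌉ = 622
j=8: r + 7k = 719.885117… → ⌈·⌉ = 720
j=9: r + 8k = 818.355705… → ⌈·⌉ = 819
j=10: r + 9k = 916.826294… → ⌈·⌉ = 917
j=11: r + 10k = 1015.296882… → ⌈·⌉ = 1016
j=12: r + 11k = 1113.767470… → ⌈·⌉ = 1114
j=13: r + 12k = 1212.238058… → ⌈·⌉ = 1213
j=14: r + 13k = 1310.708647… → ⌈·⌉ = 1311
j=15: r + 14k = 1409.179235… → ⌈·⌉ = 1410
j=16: r + 15k = 1507.649823… → ⌈·⌉ = 1508
j=17: r + 16k = 1606.120411… → ⌈·⌉ = 1607

31, 130, 228, 327, 425, 523, 622, 720, 819, 917, 1016, 1114, 1213, 1311, 1410, 1508, 1607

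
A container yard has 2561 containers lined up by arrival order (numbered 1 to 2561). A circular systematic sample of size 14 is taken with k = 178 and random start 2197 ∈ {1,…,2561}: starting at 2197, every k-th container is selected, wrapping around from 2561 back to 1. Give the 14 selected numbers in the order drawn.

Selection 1: 2197
Selection 2: 2197 + 178 = 2375
Selection 3: 2375 + 178 = 2553
Selection 4: 2553 + 178 = 2731 → 2731 − 2561 = 170
Selection 5: 170 + 178 = 348
Selection 6: 348 + 178 = 526
Selection 7: 526 + 178 = 704
Selection 8: 704 + 178 = 882
Selection 9: 882 + 178 = 1060
Selection 10: 1060 + 178 = 1238
Selection 11: 1238 + 178 = 1416
Selection 12: 1416 + 178 = 1594
Selection 13: 1594 + 178 = 1772
Selection 14: 1772 + 178 = 1950

2197, 2375, 2553, 170, 348, 526, 704, 882, 1060, 1238, 1416, 1594, 1772, 1950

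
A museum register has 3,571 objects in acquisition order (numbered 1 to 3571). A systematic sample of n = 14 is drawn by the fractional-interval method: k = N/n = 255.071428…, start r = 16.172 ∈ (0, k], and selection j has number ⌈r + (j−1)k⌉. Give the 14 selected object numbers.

17, 272, 527, 782, 1037, 1292, 1547, 1802, 2057, 2312, 2567, 2822, 3078, 3333

j=1: r + 0k = 16.172 → ⌈·⌉ = 17
j=2: r + 1k = 271.243428… → ⌈·⌉ = 272
j=3: r + 2k = 526.314857… → ⌈·⌉ = 527
j=4: r + 3k = 781.386285… → ⌈·⌉ = 782
j=5: r + 4k = 1036.457714… → ⌈·⌉ = 1037
j=6: r + 5k = 1291.529142… → ⌈·⌉ = 1292
j=7: r + 6k = 1546.600571… → ⌈·⌉ = 1547
j=8: r + 7k = 1801.672 → ⌈·⌉ = 1802
j=9: r + 8k = 2056.743428… → ⌈·⌉ = 2057
j=10: r + 9k = 2311.814857… → ⌈·⌉ = 2312
j=11: r + 10k = 2566.886285… → ⌈·⌉ = 2567
j=12: r + 11k = 2821.957714… → ⌈·⌉ = 2822
j=13: r + 12k = 3077.029142… → ⌈·⌉ = 3078
j=14: r + 13k = 3332.100571… → ⌈·⌉ = 3333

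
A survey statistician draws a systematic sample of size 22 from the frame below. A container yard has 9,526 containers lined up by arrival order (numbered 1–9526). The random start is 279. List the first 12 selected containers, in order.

279, 712, 1145, 1578, 2011, 2444, 2877, 3310, 3743, 4176, 4609, 5042

k = N/n = 9526/22 = 433
container 1: 279
container 2: 279 + 433 = 712
container 3: 712 + 433 = 1145
container 4: 1145 + 433 = 1578
container 5: 1578 + 433 = 2011
container 6: 2011 + 433 = 2444
container 7: 2444 + 433 = 2877
container 8: 2877 + 433 = 3310
container 9: 3310 + 433 = 3743
container 10: 3743 + 433 = 4176
container 11: 4176 + 433 = 4609
container 12: 4609 + 433 = 5042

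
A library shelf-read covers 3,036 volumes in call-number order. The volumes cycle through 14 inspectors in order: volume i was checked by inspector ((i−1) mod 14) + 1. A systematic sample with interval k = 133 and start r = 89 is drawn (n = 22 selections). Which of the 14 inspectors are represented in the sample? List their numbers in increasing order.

5, 12

Consecutive selections differ by k = 133, so their inspector numbers differ by 133 mod 14 = 7.
gcd(133, 14) = 7, so the sample visits 14/7 = 2 distinct residues mod 14.
Start 89 is inspector 5; the inspectors hit are 5, 12.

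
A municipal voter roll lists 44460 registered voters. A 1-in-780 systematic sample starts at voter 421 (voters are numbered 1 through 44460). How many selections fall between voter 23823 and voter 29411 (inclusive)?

k = 780
First selection ≥ 23823: 421 + ⌈(23823−421)/780⌉·780 = 421 + 31×780 = 24601
Last selection ≤ 29411: 421 + ⌊(29411−421)/780⌋·780 = 421 + 37×780 = 29281
Count = 37 − 31 + 1 = 7

7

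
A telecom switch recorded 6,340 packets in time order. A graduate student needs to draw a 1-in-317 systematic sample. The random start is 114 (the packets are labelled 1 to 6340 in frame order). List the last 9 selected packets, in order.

12th selection = 114 + 11×317 = 3601
13th: 3601 + 317 = 3918
14th: 3918 + 317 = 4235
15th: 4235 + 317 = 4552
16th: 4552 + 317 = 4869
17th: 4869 + 317 = 5186
18th: 5186 + 317 = 5503
19th: 5503 + 317 = 5820
20th: 5820 + 317 = 6137

3601, 3918, 4235, 4552, 4869, 5186, 5503, 5820, 6137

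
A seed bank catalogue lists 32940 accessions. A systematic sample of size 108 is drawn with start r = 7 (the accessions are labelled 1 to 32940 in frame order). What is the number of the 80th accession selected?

k = 32940/108 = 305
80th selection = r + (80−1)·k = 7 + 79×305 = 7 + 24095 = 24102

24102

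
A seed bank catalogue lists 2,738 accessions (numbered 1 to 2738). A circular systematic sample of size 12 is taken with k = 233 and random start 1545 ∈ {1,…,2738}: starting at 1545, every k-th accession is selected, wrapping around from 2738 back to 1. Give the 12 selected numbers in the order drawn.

1545, 1778, 2011, 2244, 2477, 2710, 205, 438, 671, 904, 1137, 1370

Selection 1: 1545
Selection 2: 1545 + 233 = 1778
Selection 3: 1778 + 233 = 2011
Selection 4: 2011 + 233 = 2244
Selection 5: 2244 + 233 = 2477
Selection 6: 2477 + 233 = 2710
Selection 7: 2710 + 233 = 2943 → 2943 − 2738 = 205
Selection 8: 205 + 233 = 438
Selection 9: 438 + 233 = 671
Selection 10: 671 + 233 = 904
Selection 11: 904 + 233 = 1137
Selection 12: 1137 + 233 = 1370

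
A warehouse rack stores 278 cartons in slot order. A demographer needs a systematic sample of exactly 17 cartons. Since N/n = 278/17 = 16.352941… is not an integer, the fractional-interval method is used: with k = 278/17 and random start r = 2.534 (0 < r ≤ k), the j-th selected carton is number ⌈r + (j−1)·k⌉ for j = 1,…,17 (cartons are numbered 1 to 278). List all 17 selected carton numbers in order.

3, 19, 36, 52, 68, 85, 101, 118, 134, 150, 167, 183, 199, 216, 232, 248, 265

j=1: r + 0k = 2.534 → ⌈·⌉ = 3
j=2: r + 1k = 18.886941… → ⌈·⌉ = 19
j=3: r + 2k = 35.239882… → ⌈·⌉ = 36
j=4: r + 3k = 51.592823… → ⌈·⌉ = 52
j=5: r + 4k = 67.945764… → ⌈·⌉ = 68
j=6: r + 5k = 84.298705… → ⌈·⌉ = 85
j=7: r + 6k = 100.651647… → ⌈·⌉ = 101
j=8: r + 7k = 117.004588… → ⌈·⌉ = 118
j=9: r + 8k = 133.357529… → ⌈·⌉ = 134
j=10: r + 9k = 149.710470… → ⌈·⌉ = 150
j=11: r + 10k = 166.063411… → ⌈·⌉ = 167
j=12: r + 11k = 182.416352… → ⌈·⌉ = 183
j=13: r + 12k = 198.769294… → ⌈·⌉ = 199
j=14: r + 13k = 215.122235… → ⌈·⌉ = 216
j=15: r + 14k = 231.475176… → ⌈·⌉ = 232
j=16: r + 15k = 247.828117… → ⌈·⌉ = 248
j=17: r + 16k = 264.181058… → ⌈·⌉ = 265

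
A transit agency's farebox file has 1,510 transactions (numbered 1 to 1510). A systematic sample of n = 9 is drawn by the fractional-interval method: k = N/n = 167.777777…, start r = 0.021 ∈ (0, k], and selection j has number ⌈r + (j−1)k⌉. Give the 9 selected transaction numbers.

1, 168, 336, 504, 672, 839, 1007, 1175, 1343

j=1: r + 0k = 0.021 → ⌈·⌉ = 1
j=2: r + 1k = 167.798777… → ⌈·⌉ = 168
j=3: r + 2k = 335.576555… → ⌈·⌉ = 336
j=4: r + 3k = 503.354333… → ⌈·⌉ = 504
j=5: r + 4k = 671.132111… → ⌈·⌉ = 672
j=6: r + 5k = 838.909888… → ⌈·⌉ = 839
j=7: r + 6k = 1006.687666… → ⌈·⌉ = 1007
j=8: r + 7k = 1174.465444… → ⌈·⌉ = 1175
j=9: r + 8k = 1342.243222… → ⌈·⌉ = 1343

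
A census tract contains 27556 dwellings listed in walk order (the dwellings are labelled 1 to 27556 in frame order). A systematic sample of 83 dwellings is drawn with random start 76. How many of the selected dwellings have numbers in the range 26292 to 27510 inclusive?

k = 27556/83 = 332
First selection ≥ 26292: 76 + ⌈(26292−76)/332⌉·332 = 76 + 79×332 = 26304
Last selection ≤ 27510: 76 + ⌊(27510−76)/332⌋·332 = 76 + 82×332 = 27300
Count = 82 − 79 + 1 = 4

4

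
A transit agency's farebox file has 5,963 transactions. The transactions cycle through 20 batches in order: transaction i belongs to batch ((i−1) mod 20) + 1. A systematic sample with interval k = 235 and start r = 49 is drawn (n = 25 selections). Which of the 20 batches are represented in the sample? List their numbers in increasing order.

4, 9, 14, 19

Consecutive selections differ by k = 235, so their batch numbers differ by 235 mod 20 = 15.
gcd(235, 20) = 5, so the sample visits 20/5 = 4 distinct residues mod 20.
Start 49 is batch 9; the batches hit are 4, 9, 14, 19.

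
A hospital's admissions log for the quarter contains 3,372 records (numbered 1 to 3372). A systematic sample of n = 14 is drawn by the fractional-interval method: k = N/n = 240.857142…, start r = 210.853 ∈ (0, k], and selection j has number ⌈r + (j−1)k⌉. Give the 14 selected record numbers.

211, 452, 693, 934, 1175, 1416, 1656, 1897, 2138, 2379, 2620, 2861, 3102, 3342

j=1: r + 0k = 210.853 → ⌈·⌉ = 211
j=2: r + 1k = 451.710142… → ⌈·⌉ = 452
j=3: r + 2k = 692.567285… → ⌈·⌉ = 693
j=4: r + 3k = 933.424428… → ⌈·⌉ = 934
j=5: r + 4k = 1174.281571… → ⌈·⌉ = 1175
j=6: r + 5k = 1415.138714… → ⌈·⌉ = 1416
j=7: r + 6k = 1655.995857… → ⌈·⌉ = 1656
j=8: r + 7k = 1896.853 → ⌈·⌉ = 1897
j=9: r + 8k = 2137.710142… → ⌈·⌉ = 2138
j=10: r + 9k = 2378.567285… → ⌈·⌉ = 2379
j=11: r + 10k = 2619.424428… → ⌈·⌉ = 2620
j=12: r + 11k = 2860.281571… → ⌈·⌉ = 2861
j=13: r + 12k = 3101.138714… → ⌈·⌉ = 3102
j=14: r + 13k = 3341.995857… → ⌈·⌉ = 3342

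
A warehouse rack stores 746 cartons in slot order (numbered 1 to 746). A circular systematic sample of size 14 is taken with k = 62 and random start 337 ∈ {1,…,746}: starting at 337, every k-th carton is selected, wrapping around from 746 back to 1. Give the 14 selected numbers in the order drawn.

337, 399, 461, 523, 585, 647, 709, 25, 87, 149, 211, 273, 335, 397

Selection 1: 337
Selection 2: 337 + 62 = 399
Selection 3: 399 + 62 = 461
Selection 4: 461 + 62 = 523
Selection 5: 523 + 62 = 585
Selection 6: 585 + 62 = 647
Selection 7: 647 + 62 = 709
Selection 8: 709 + 62 = 771 → 771 − 746 = 25
Selection 9: 25 + 62 = 87
Selection 10: 87 + 62 = 149
Selection 11: 149 + 62 = 211
Selection 12: 211 + 62 = 273
Selection 13: 273 + 62 = 335
Selection 14: 335 + 62 = 397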